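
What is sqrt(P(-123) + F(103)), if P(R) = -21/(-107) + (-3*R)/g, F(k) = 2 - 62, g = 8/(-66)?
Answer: 3*I*sqrt(15794805)/214 ≈ 55.714*I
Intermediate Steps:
g = -4/33 (g = 8*(-1/66) = -4/33 ≈ -0.12121)
F(k) = -60
P(R) = 21/107 + 99*R/4 (P(R) = -21/(-107) + (-3*R)/(-4/33) = -21*(-1/107) - 3*R*(-33/4) = 21/107 + 99*R/4)
sqrt(P(-123) + F(103)) = sqrt((21/107 + (99/4)*(-123)) - 60) = sqrt((21/107 - 12177/4) - 60) = sqrt(-1302855/428 - 60) = sqrt(-1328535/428) = 3*I*sqrt(15794805)/214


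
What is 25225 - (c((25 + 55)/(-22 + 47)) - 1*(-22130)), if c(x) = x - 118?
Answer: 16049/5 ≈ 3209.8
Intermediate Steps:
c(x) = -118 + x
25225 - (c((25 + 55)/(-22 + 47)) - 1*(-22130)) = 25225 - ((-118 + (25 + 55)/(-22 + 47)) - 1*(-22130)) = 25225 - ((-118 + 80/25) + 22130) = 25225 - ((-118 + 80*(1/25)) + 22130) = 25225 - ((-118 + 16/5) + 22130) = 25225 - (-574/5 + 22130) = 25225 - 1*110076/5 = 25225 - 110076/5 = 16049/5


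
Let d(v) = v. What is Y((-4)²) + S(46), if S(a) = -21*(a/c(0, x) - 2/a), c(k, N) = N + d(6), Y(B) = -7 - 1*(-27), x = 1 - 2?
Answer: -19813/115 ≈ -172.29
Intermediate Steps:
x = -1
Y(B) = 20 (Y(B) = -7 + 27 = 20)
c(k, N) = 6 + N (c(k, N) = N + 6 = 6 + N)
S(a) = 42/a - 21*a/5 (S(a) = -21*(a/(6 - 1) - 2/a) = -21*(a/5 - 2/a) = -21*(-2/a + a/5) = 42/a - 21*a/5)
Y((-4)²) + S(46) = 20 + (42/46 - 21/5*46) = 20 + (42*(1/46) - 966/5) = 20 + (21/23 - 966/5) = 20 - 22113/115 = -19813/115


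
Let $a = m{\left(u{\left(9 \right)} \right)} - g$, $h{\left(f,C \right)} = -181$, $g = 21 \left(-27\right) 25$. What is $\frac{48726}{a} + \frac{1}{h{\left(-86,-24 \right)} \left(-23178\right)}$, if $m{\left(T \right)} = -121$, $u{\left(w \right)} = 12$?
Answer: $\frac{102208103161}{29479796886} \approx 3.4671$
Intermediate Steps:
$g = -14175$ ($g = \left(-567\right) 25 = -14175$)
$a = 14054$ ($a = -121 - -14175 = -121 + 14175 = 14054$)
$\frac{48726}{a} + \frac{1}{h{\left(-86,-24 \right)} \left(-23178\right)} = \frac{48726}{14054} + \frac{1}{\left(-181\right) \left(-23178\right)} = 48726 \cdot \frac{1}{14054} - - \frac{1}{4195218} = \frac{24363}{7027} + \frac{1}{4195218} = \frac{102208103161}{29479796886}$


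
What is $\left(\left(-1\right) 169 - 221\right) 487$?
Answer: $-189930$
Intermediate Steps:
$\left(\left(-1\right) 169 - 221\right) 487 = \left(-169 - 221\right) 487 = \left(-390\right) 487 = -189930$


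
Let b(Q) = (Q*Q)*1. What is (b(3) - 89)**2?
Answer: 6400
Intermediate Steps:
b(Q) = Q**2 (b(Q) = Q**2*1 = Q**2)
(b(3) - 89)**2 = (3**2 - 89)**2 = (9 - 89)**2 = (-80)**2 = 6400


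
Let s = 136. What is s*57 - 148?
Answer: 7604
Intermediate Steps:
s*57 - 148 = 136*57 - 148 = 7752 - 148 = 7604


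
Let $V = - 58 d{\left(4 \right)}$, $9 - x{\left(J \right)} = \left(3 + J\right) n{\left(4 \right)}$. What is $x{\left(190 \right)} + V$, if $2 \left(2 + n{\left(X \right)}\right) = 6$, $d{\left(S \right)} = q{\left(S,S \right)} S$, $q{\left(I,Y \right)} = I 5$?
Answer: $-4824$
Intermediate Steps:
$q{\left(I,Y \right)} = 5 I$
$d{\left(S \right)} = 5 S^{2}$ ($d{\left(S \right)} = 5 S S = 5 S^{2}$)
$n{\left(X \right)} = 1$ ($n{\left(X \right)} = -2 + \frac{1}{2} \cdot 6 = -2 + 3 = 1$)
$x{\left(J \right)} = 6 - J$ ($x{\left(J \right)} = 9 - \left(3 + J\right) 1 = 9 - \left(3 + J\right) = 6 - J$)
$V = -4640$ ($V = - 58 \cdot 5 \cdot 4^{2} = - 58 \cdot 5 \cdot 16 = \left(-58\right) 80 = -4640$)
$x{\left(190 \right)} + V = \left(6 - 190\right) - 4640 = -184 - 4640 = -4824$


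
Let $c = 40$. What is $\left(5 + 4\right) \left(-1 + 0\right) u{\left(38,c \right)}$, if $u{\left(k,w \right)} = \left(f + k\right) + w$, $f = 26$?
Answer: $-936$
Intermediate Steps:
$u{\left(k,w \right)} = 26 + k + w$ ($u{\left(k,w \right)} = \left(26 + k\right) + w = 26 + k + w$)
$\left(5 + 4\right) \left(-1 + 0\right) u{\left(38,c \right)} = \left(5 + 4\right) \left(-1 + 0\right) \left(26 + 38 + 40\right) = 9 \left(-1\right) 104 = \left(-9\right) 104 = -936$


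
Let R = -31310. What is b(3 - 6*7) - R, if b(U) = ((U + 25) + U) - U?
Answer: 31296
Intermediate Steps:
b(U) = 25 + U (b(U) = ((25 + U) + U) - U = (25 + 2*U) - U = 25 + U)
b(3 - 6*7) - R = (25 + (3 - 6*7)) - 1*(-31310) = (25 + (3 - 42)) + 31310 = (25 - 39) + 31310 = -14 + 31310 = 31296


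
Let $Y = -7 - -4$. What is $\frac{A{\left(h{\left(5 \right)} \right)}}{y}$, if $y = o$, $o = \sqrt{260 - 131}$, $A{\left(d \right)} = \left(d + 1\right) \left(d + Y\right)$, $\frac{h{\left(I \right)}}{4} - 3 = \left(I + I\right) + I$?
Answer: $\frac{1679 \sqrt{129}}{43} \approx 443.48$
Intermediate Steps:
$h{\left(I \right)} = 12 + 12 I$ ($h{\left(I \right)} = 12 + 4 \left(\left(I + I\right) + I\right) = 12 + 4 \left(2 I + I\right) = 12 + 4 \cdot 3 I = 12 + 12 I$)
$Y = -3$ ($Y = -7 + 4 = -3$)
$A{\left(d \right)} = \left(1 + d\right) \left(-3 + d\right)$ ($A{\left(d \right)} = \left(d + 1\right) \left(d - 3\right) = \left(1 + d\right) \left(-3 + d\right)$)
$o = \sqrt{129} \approx 11.358$
$y = \sqrt{129} \approx 11.358$
$\frac{A{\left(h{\left(5 \right)} \right)}}{y} = \frac{-3 + \left(12 + 12 \cdot 5\right)^{2} - 2 \left(12 + 12 \cdot 5\right)}{\sqrt{129}} = \left(-3 + \left(12 + 60\right)^{2} - 2 \left(12 + 60\right)\right) \frac{\sqrt{129}}{129} = \left(-3 + 72^{2} - 144\right) \frac{\sqrt{129}}{129} = \left(-3 + 5184 - 144\right) \frac{\sqrt{129}}{129} = 5037 \frac{\sqrt{129}}{129} = \frac{1679 \sqrt{129}}{43}$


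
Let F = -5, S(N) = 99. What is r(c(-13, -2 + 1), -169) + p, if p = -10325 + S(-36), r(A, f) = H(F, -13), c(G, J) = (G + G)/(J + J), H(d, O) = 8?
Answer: -10218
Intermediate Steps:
c(G, J) = G/J (c(G, J) = (2*G)/((2*J)) = (2*G)*(1/(2*J)) = G/J)
r(A, f) = 8
p = -10226 (p = -10325 + 99 = -10226)
r(c(-13, -2 + 1), -169) + p = 8 - 10226 = -10218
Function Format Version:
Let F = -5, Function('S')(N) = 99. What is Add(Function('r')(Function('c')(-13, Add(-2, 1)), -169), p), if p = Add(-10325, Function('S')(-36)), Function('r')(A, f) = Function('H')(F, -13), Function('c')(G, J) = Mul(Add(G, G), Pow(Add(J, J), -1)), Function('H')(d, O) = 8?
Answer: -10218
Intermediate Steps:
Function('c')(G, J) = Mul(G, Pow(J, -1)) (Function('c')(G, J) = Mul(Mul(2, G), Pow(Mul(2, J), -1)) = Mul(Mul(2, G), Mul(Rational(1, 2), Pow(J, -1))) = Mul(G, Pow(J, -1)))
Function('r')(A, f) = 8
p = -10226 (p = Add(-10325, 99) = -10226)
Add(Function('r')(Function('c')(-13, Add(-2, 1)), -169), p) = Add(8, -10226) = -10218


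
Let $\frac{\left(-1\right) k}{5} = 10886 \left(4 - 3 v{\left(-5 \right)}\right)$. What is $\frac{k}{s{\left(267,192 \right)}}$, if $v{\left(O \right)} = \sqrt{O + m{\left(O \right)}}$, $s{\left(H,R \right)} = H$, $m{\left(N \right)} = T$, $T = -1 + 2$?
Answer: $- \frac{217720}{267} + \frac{108860 i}{89} \approx -815.43 + 1223.1 i$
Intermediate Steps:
$T = 1$
$m{\left(N \right)} = 1$
$v{\left(O \right)} = \sqrt{1 + O}$ ($v{\left(O \right)} = \sqrt{O + 1} = \sqrt{1 + O}$)
$k = -217720 + 326580 i$ ($k = - 5 \cdot 10886 \left(4 - 3 \sqrt{1 - 5}\right) = - 5 \cdot 10886 \left(4 - 3 \sqrt{-4}\right) = - 5 \cdot 10886 \left(4 - 3 \cdot 2 i\right) = - 5 \cdot 10886 \left(4 - 6 i\right) = - 5 \left(43544 - 65316 i\right) = -217720 + 326580 i \approx -2.1772 \cdot 10^{5} + 3.2658 \cdot 10^{5} i$)
$\frac{k}{s{\left(267,192 \right)}} = \frac{-217720 + 326580 i}{267} = \left(-217720 + 326580 i\right) \frac{1}{267} = - \frac{217720}{267} + \frac{108860 i}{89}$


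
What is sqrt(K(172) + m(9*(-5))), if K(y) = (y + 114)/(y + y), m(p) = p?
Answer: I*sqrt(326671)/86 ≈ 6.646*I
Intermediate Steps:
K(y) = (114 + y)/(2*y) (K(y) = (114 + y)/((2*y)) = (114 + y)*(1/(2*y)) = (114 + y)/(2*y))
sqrt(K(172) + m(9*(-5))) = sqrt((1/2)*(114 + 172)/172 + 9*(-5)) = sqrt((1/2)*(1/172)*286 - 45) = sqrt(143/172 - 45) = sqrt(-7597/172) = I*sqrt(326671)/86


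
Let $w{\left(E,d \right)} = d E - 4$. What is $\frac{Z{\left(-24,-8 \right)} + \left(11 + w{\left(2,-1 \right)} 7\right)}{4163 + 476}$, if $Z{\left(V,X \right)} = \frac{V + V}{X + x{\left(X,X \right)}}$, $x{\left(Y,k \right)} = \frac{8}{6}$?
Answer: $- \frac{119}{23195} \approx -0.0051304$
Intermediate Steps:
$x{\left(Y,k \right)} = \frac{4}{3}$ ($x{\left(Y,k \right)} = 8 \cdot \frac{1}{6} = \frac{4}{3}$)
$Z{\left(V,X \right)} = \frac{2 V}{\frac{4}{3} + X}$ ($Z{\left(V,X \right)} = \frac{V + V}{X + \frac{4}{3}} = \frac{2 V}{\frac{4}{3} + X}$)
$w{\left(E,d \right)} = -4 + E d$ ($w{\left(E,d \right)} = E d - 4 = -4 + E d$)
$\frac{Z{\left(-24,-8 \right)} + \left(11 + w{\left(2,-1 \right)} 7\right)}{4163 + 476} = \frac{6 \left(-24\right) \frac{1}{4 + 3 \left(-8\right)} + \left(11 + \left(-4 + 2 \left(-1\right)\right) 7\right)}{4163 + 476} = \frac{6 \left(-24\right) \frac{1}{4 - 24} + \left(11 + \left(-4 - 2\right) 7\right)}{4639} = \left(6 \left(-24\right) \frac{1}{-20} + \left(11 - 42\right)\right) \frac{1}{4639} = \left(6 \left(-24\right) \left(- \frac{1}{20}\right) + \left(11 - 42\right)\right) \frac{1}{4639} = \left(\frac{36}{5} - 31\right) \frac{1}{4639} = \left(- \frac{119}{5}\right) \frac{1}{4639} = - \frac{119}{23195}$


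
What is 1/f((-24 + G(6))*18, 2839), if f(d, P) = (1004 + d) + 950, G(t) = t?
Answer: 1/1630 ≈ 0.00061350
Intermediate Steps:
f(d, P) = 1954 + d
1/f((-24 + G(6))*18, 2839) = 1/(1954 + (-24 + 6)*18) = 1/(1954 - 18*18) = 1/(1954 - 324) = 1/1630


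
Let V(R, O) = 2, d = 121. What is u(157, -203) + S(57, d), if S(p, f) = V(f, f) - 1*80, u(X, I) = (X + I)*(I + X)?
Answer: 2038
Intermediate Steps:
u(X, I) = (I + X)² (u(X, I) = (I + X)*(I + X) = (I + X)²)
S(p, f) = -78 (S(p, f) = 2 - 1*80 = 2 - 80 = -78)
u(157, -203) + S(57, d) = (-203 + 157)² - 78 = (-46)² - 78 = 2116 - 78 = 2038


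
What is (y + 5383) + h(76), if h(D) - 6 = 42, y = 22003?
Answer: 27434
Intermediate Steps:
h(D) = 48 (h(D) = 6 + 42 = 48)
(y + 5383) + h(76) = (22003 + 5383) + 48 = 27386 + 48 = 27434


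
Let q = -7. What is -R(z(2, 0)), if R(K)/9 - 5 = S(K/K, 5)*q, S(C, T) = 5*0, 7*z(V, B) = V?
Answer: -45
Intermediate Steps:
z(V, B) = V/7
S(C, T) = 0
R(K) = 45 (R(K) = 45 + 9*(0*(-7)) = 45 + 9*0 = 45 + 0 = 45)
-R(z(2, 0)) = -1*45 = -45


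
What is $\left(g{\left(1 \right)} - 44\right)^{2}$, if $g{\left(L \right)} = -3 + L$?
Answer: $2116$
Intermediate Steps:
$\left(g{\left(1 \right)} - 44\right)^{2} = \left(\left(-3 + 1\right) - 44\right)^{2} = \left(-2 - 44\right)^{2} = \left(-46\right)^{2} = 2116$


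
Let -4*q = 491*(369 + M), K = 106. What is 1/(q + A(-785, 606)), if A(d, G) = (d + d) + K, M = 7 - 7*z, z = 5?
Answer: -4/173287 ≈ -2.3083e-5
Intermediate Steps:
M = -28 (M = 7 - 7*5 = 7 - 35 = -28)
A(d, G) = 106 + 2*d (A(d, G) = (d + d) + 106 = 2*d + 106 = 106 + 2*d)
q = -167431/4 (q = -491*(369 - 28)/4 = -491*341/4 = -¼*167431 = -167431/4 ≈ -41858.)
1/(q + A(-785, 606)) = 1/(-167431/4 + (106 + 2*(-785))) = 1/(-167431/4 + (106 - 1570)) = 1/(-167431/4 - 1464) = 1/(-173287/4) = -4/173287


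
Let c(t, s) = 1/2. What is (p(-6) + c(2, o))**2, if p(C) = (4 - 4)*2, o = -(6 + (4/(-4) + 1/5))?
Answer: 1/4 ≈ 0.25000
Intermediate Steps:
o = -26/5 (o = -(6 + (4*(-1/4) + 1*(1/5))) = -(6 + (-1 + 1/5)) = -(6 - 4/5) = -1*26/5 = -26/5 ≈ -5.2000)
p(C) = 0 (p(C) = 0*2 = 0)
c(t, s) = 1/2
(p(-6) + c(2, o))**2 = (0 + 1/2)**2 = (1/2)**2 = 1/4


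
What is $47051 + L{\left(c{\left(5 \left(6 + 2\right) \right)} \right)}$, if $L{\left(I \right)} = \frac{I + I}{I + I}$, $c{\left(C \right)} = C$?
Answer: $47052$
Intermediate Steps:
$L{\left(I \right)} = 1$ ($L{\left(I \right)} = \frac{2 I}{2 I} = 2 I \frac{1}{2 I} = 1$)
$47051 + L{\left(c{\left(5 \left(6 + 2\right) \right)} \right)} = 47051 + 1 = 47052$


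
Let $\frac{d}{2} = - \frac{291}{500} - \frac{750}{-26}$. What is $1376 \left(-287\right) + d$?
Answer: $- \frac{1283280283}{3250} \approx -3.9486 \cdot 10^{5}$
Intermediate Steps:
$d = \frac{183717}{3250}$ ($d = 2 \left(- \frac{291}{500} - \frac{750}{-26}\right) = 2 \left(\left(-291\right) \frac{1}{500} - - \frac{375}{13}\right) = 2 \left(- \frac{291}{500} + \frac{375}{13}\right) = 2 \cdot \frac{183717}{6500} = \frac{183717}{3250} \approx 56.528$)
$1376 \left(-287\right) + d = 1376 \left(-287\right) + \frac{183717}{3250} = -394912 + \frac{183717}{3250} = - \frac{1283280283}{3250}$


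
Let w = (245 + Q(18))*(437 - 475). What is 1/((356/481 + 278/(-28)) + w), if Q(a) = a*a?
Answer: -6734/145664423 ≈ -4.6230e-5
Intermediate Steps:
Q(a) = a²
w = -21622 (w = (245 + 18²)*(437 - 475) = (245 + 324)*(-38) = 569*(-38) = -21622)
1/((356/481 + 278/(-28)) + w) = 1/((356/481 + 278/(-28)) - 21622) = 1/((356*(1/481) + 278*(-1/28)) - 21622) = 1/((356/481 - 139/14) - 21622) = 1/(-61875/6734 - 21622) = 1/(-145664423/6734) = -6734/145664423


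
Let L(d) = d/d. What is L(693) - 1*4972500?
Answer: -4972499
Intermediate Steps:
L(d) = 1
L(693) - 1*4972500 = 1 - 1*4972500 = 1 - 4972500 = -4972499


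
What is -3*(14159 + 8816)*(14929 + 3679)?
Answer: -1282556400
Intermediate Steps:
-3*(14159 + 8816)*(14929 + 3679) = -68925*18608 = -3*427518800 = -1282556400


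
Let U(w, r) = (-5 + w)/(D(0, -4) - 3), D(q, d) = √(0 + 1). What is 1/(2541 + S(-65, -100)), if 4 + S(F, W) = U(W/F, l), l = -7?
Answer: 26/66007 ≈ 0.00039390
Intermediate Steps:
D(q, d) = 1 (D(q, d) = √1 = 1)
U(w, r) = 5/2 - w/2 (U(w, r) = (-5 + w)/(1 - 3) = (-5 + w)/(-2) = (-5 + w)*(-½) = 5/2 - w/2)
S(F, W) = -3/2 - W/(2*F) (S(F, W) = -4 + (5/2 - W/(2*F)) = -3/2 - W/(2*F))
1/(2541 + S(-65, -100)) = 1/(2541 + (½)*(-1*(-100) - 3*(-65))/(-65)) = 1/(2541 + (½)*(-1/65)*(100 + 195)) = 1/(2541 + (½)*(-1/65)*295) = 1/(2541 - 59/26) = 1/(66007/26) = 26/66007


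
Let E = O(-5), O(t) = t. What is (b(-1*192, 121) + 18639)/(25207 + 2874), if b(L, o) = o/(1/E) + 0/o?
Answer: 18034/28081 ≈ 0.64221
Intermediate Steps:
E = -5
b(L, o) = -5*o (b(L, o) = o/(1/(-5)) + 0/o = o/(-⅕) + 0 = o*(-5) + 0 = -5*o + 0 = -5*o)
(b(-1*192, 121) + 18639)/(25207 + 2874) = (-5*121 + 18639)/(25207 + 2874) = (-605 + 18639)/28081 = 18034*(1/28081) = 18034/28081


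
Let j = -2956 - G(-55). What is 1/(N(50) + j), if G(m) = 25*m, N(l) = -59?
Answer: -1/1640 ≈ -0.00060976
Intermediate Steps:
j = -1581 (j = -2956 - 25*(-55) = -2956 - 1*(-1375) = -2956 + 1375 = -1581)
1/(N(50) + j) = 1/(-59 - 1581) = 1/(-1640) = -1/1640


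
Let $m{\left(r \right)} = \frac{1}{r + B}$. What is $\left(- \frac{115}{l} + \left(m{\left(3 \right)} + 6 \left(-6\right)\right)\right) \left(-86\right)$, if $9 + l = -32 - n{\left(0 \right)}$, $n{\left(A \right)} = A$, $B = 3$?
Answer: $\frac{349375}{123} \approx 2840.4$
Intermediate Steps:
$m{\left(r \right)} = \frac{1}{3 + r}$ ($m{\left(r \right)} = \frac{1}{r + 3} = \frac{1}{3 + r}$)
$l = -41$ ($l = -9 - 32 = -41$)
$\left(- \frac{115}{l} + \left(m{\left(3 \right)} + 6 \left(-6\right)\right)\right) \left(-86\right) = \left(- \frac{115}{-41} + \left(\frac{1}{3 + 3} + 6 \left(-6\right)\right)\right) \left(-86\right) = \left(\left(-115\right) \left(- \frac{1}{41}\right) - \left(36 - \frac{1}{6}\right)\right) \left(-86\right) = \left(\frac{115}{41} + \left(\frac{1}{6} - 36\right)\right) \left(-86\right) = \left(\frac{115}{41} - \frac{215}{6}\right) \left(-86\right) = \left(- \frac{8125}{246}\right) \left(-86\right) = \frac{349375}{123}$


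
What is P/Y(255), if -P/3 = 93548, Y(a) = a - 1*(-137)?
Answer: -10023/14 ≈ -715.93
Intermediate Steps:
Y(a) = 137 + a (Y(a) = a + 137 = 137 + a)
P = -280644 (P = -3*93548 = -280644)
P/Y(255) = -280644/(137 + 255) = -280644/392 = -280644*1/392 = -10023/14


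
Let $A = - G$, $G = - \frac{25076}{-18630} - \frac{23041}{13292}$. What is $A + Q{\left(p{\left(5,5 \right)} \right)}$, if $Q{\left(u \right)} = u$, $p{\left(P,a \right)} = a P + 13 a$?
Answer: $\frac{11191320019}{123814980} \approx 90.387$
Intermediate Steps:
$G = - \frac{47971819}{123814980}$ ($G = \left(-25076\right) \left(- \frac{1}{18630}\right) - \frac{23041}{13292} = \frac{12538}{9315} - \frac{23041}{13292} = - \frac{47971819}{123814980} \approx -0.38745$)
$p{\left(P,a \right)} = 13 a + P a$ ($p{\left(P,a \right)} = P a + 13 a = 13 a + P a$)
$A = \frac{47971819}{123814980}$ ($A = \left(-1\right) \left(- \frac{47971819}{123814980}\right) = \frac{47971819}{123814980} \approx 0.38745$)
$A + Q{\left(p{\left(5,5 \right)} \right)} = \frac{47971819}{123814980} + 5 \left(13 + 5\right) = \frac{47971819}{123814980} + 5 \cdot 18 = \frac{47971819}{123814980} + 90 = \frac{11191320019}{123814980}$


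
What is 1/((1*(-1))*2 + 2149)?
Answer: 1/2147 ≈ 0.00046577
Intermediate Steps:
1/((1*(-1))*2 + 2149) = 1/(-1*2 + 2149) = 1/(-2 + 2149) = 1/2147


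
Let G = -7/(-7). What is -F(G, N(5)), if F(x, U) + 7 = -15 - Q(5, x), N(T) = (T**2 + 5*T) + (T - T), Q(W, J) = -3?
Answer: 19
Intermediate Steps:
G = 1 (G = -7*(-1/7) = 1)
N(T) = T**2 + 5*T (N(T) = (T**2 + 5*T) + 0 = T**2 + 5*T)
F(x, U) = -19 (F(x, U) = -7 + (-15 - 1*(-3)) = -7 + (-15 + 3) = -7 - 12 = -19)
-F(G, N(5)) = -1*(-19) = 19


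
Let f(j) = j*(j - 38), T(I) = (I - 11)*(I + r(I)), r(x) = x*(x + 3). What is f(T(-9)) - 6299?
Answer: 837901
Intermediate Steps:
r(x) = x*(3 + x)
T(I) = (-11 + I)*(I + I*(3 + I)) (T(I) = (I - 11)*(I + I*(3 + I)) = (-11 + I)*(I + I*(3 + I)))
f(j) = j*(-38 + j)
f(T(-9)) - 6299 = (-9*(-44 + (-9)² - 7*(-9)))*(-38 - 9*(-44 + (-9)² - 7*(-9))) - 6299 = (-9*(-44 + 81 + 63))*(-38 - 9*(-44 + 81 + 63)) - 6299 = (-9*100)*(-38 - 9*100) - 6299 = -900*(-38 - 900) - 6299 = -900*(-938) - 6299 = 844200 - 6299 = 837901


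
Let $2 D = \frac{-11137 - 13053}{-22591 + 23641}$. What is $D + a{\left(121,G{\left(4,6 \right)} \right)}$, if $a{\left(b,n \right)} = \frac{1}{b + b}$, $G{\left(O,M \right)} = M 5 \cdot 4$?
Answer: $- \frac{146297}{12705} \approx -11.515$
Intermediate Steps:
$G{\left(O,M \right)} = 20 M$ ($G{\left(O,M \right)} = 5 M 4 = 20 M$)
$a{\left(b,n \right)} = \frac{1}{2 b}$
$D = - \frac{2419}{210}$ ($D = \frac{\left(-11137 - 13053\right) \frac{1}{-22591 + 23641}}{2} = \frac{\left(-24190\right) \frac{1}{1050}}{2} = \frac{1}{2} \left(- \frac{2419}{105}\right) = - \frac{2419}{210} \approx -11.519$)
$D + a{\left(121,G{\left(4,6 \right)} \right)} = - \frac{2419}{210} + \frac{1}{2 \cdot 121} = - \frac{2419}{210} + \frac{1}{2} \cdot \frac{1}{121} = - \frac{2419}{210} + \frac{1}{242} = - \frac{146297}{12705}$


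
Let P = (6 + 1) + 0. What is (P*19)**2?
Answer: 17689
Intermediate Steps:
P = 7 (P = 7 + 0 = 7)
(P*19)**2 = (7*19)**2 = 133**2 = 17689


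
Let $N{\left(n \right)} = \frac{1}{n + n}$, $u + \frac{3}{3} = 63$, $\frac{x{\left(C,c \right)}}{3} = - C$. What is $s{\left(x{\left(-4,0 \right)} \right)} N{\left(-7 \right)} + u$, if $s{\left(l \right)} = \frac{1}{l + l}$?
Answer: $\frac{20831}{336} \approx 61.997$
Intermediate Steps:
$x{\left(C,c \right)} = - 3 C$ ($x{\left(C,c \right)} = 3 \left(- C\right) = - 3 C$)
$s{\left(l \right)} = \frac{1}{2 l}$
$u = 62$ ($u = -1 + 63 = 62$)
$N{\left(n \right)} = \frac{1}{2 n}$
$s{\left(x{\left(-4,0 \right)} \right)} N{\left(-7 \right)} + u = \frac{1}{2 \left(\left(-3\right) \left(-4\right)\right)} \frac{1}{2 \left(-7\right)} + 62 = \frac{1}{2 \cdot 12} \cdot \frac{1}{2} \left(- \frac{1}{7}\right) + 62 = \frac{1}{2} \cdot \frac{1}{12} \left(- \frac{1}{14}\right) + 62 = \frac{1}{24} \left(- \frac{1}{14}\right) + 62 = - \frac{1}{336} + 62 = \frac{20831}{336}$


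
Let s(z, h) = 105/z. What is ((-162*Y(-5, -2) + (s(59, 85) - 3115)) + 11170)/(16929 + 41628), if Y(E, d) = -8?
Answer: 183938/1151621 ≈ 0.15972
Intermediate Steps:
((-162*Y(-5, -2) + (s(59, 85) - 3115)) + 11170)/(16929 + 41628) = ((-162*(-8) + (105/59 - 3115)) + 11170)/(16929 + 41628) = ((1296 + (105*(1/59) - 3115)) + 11170)/58557 = ((1296 + (105/59 - 3115)) + 11170)*(1/58557) = ((1296 - 183680/59) + 11170)*(1/58557) = (-107216/59 + 11170)*(1/58557) = (551814/59)*(1/58557) = 183938/1151621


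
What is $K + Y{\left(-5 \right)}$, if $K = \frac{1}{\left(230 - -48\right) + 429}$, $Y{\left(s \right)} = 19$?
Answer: $\frac{13434}{707} \approx 19.001$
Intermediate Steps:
$K = \frac{1}{707}$ ($K = \frac{1}{\left(230 + 48\right) + 429} = \frac{1}{278 + 429} = \frac{1}{707} \approx 0.0014144$)
$K + Y{\left(-5 \right)} = \frac{1}{707} + 19 = \frac{13434}{707}$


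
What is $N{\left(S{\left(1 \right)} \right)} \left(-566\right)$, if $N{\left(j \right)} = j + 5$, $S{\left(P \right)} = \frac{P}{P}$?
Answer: $-3396$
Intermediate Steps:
$S{\left(P \right)} = 1$
$N{\left(j \right)} = 5 + j$
$N{\left(S{\left(1 \right)} \right)} \left(-566\right) = \left(5 + 1\right) \left(-566\right) = 6 \left(-566\right) = -3396$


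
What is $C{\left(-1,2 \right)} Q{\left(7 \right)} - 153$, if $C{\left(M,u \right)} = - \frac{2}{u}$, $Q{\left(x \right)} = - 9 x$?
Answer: $-90$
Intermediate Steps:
$C{\left(-1,2 \right)} Q{\left(7 \right)} - 153 = - \frac{2}{2} \left(\left(-9\right) 7\right) - 153 = \left(-2\right) \frac{1}{2} \left(-63\right) - 153 = \left(-1\right) \left(-63\right) - 153 = 63 - 153 = -90$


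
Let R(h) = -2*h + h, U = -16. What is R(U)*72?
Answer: 1152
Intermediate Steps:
R(h) = -h
R(U)*72 = -1*(-16)*72 = 16*72 = 1152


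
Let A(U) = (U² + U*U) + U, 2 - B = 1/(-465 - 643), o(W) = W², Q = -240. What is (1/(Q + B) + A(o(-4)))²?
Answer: 19386127919573776/69539272209 ≈ 2.7878e+5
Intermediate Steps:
B = 2217/1108 (B = 2 - 1/(-465 - 643) = 2 - 1/(-1108) = 2 - 1*(-1/1108) = 2 + 1/1108 = 2217/1108 ≈ 2.0009)
A(U) = U + 2*U² (A(U) = (U² + U²) + U = 2*U² + U = U + 2*U²)
(1/(Q + B) + A(o(-4)))² = (1/(-240 + 2217/1108) + (-4)²*(1 + 2*(-4)²))² = (1/(-263703/1108) + 16*(1 + 2*16))² = (-1108/263703 + 16*(1 + 32))² = (-1108/263703 + 16*33)² = (-1108/263703 + 528)² = (139234076/263703)² = 19386127919573776/69539272209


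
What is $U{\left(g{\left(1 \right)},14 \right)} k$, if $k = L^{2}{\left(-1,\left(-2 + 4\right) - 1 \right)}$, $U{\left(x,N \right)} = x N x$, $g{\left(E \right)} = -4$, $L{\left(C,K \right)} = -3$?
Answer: $2016$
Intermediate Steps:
$U{\left(x,N \right)} = N x^{2}$ ($U{\left(x,N \right)} = N x x = N x^{2}$)
$k = 9$ ($k = \left(-3\right)^{2} = 9$)
$U{\left(g{\left(1 \right)},14 \right)} k = 14 \left(-4\right)^{2} \cdot 9 = 14 \cdot 16 \cdot 9 = 224 \cdot 9 = 2016$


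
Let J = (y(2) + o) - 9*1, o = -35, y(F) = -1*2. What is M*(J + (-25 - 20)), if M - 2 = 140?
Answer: -12922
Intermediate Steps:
M = 142 (M = 2 + 140 = 142)
y(F) = -2
J = -46 (J = (-2 - 35) - 9*1 = -37 - 9 = -46)
M*(J + (-25 - 20)) = 142*(-46 + (-25 - 20)) = 142*(-46 - 45) = 142*(-91) = -12922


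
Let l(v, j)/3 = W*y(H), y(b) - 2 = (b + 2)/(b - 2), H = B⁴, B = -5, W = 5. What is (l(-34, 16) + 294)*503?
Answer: 106262271/623 ≈ 1.7057e+5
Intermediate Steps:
H = 625 (H = (-5)⁴ = 625)
y(b) = 2 + (2 + b)/(-2 + b) (y(b) = 2 + (b + 2)/(b - 2) = 2 + (2 + b)/(-2 + b))
l(v, j) = 28095/623 (l(v, j) = 3*(5*((-2 + 3*625)/(-2 + 625))) = 3*(5*((-2 + 1875)/623)) = 3*(5*((1/623)*1873)) = 3*(5*(1873/623)) = 3*(9365/623) = 28095/623)
(l(-34, 16) + 294)*503 = (28095/623 + 294)*503 = (211257/623)*503 = 106262271/623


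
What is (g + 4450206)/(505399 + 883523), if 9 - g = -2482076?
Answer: 6932291/1388922 ≈ 4.9911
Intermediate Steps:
g = 2482085 (g = 9 - 1*(-2482076) = 9 + 2482076 = 2482085)
(g + 4450206)/(505399 + 883523) = (2482085 + 4450206)/(505399 + 883523) = 6932291/1388922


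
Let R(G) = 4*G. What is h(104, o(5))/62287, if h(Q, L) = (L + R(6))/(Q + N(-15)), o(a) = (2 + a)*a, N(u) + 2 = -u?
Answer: 59/7287579 ≈ 8.0960e-6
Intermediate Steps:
N(u) = -2 - u
o(a) = a*(2 + a)
h(Q, L) = (24 + L)/(13 + Q) (h(Q, L) = (L + 4*6)/(Q + (-2 - 1*(-15))) = (L + 24)/(Q + (-2 + 15)) = (24 + L)/(Q + 13) = (24 + L)/(13 + Q))
h(104, o(5))/62287 = ((24 + 5*(2 + 5))/(13 + 104))/62287 = ((24 + 5*7)/117)*(1/62287) = ((24 + 35)/117)*(1/62287) = ((1/117)*59)*(1/62287) = (59/117)*(1/62287) = 59/7287579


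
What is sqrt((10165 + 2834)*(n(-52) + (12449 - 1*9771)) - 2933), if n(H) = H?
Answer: sqrt(34132441) ≈ 5842.3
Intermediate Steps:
sqrt((10165 + 2834)*(n(-52) + (12449 - 1*9771)) - 2933) = sqrt((10165 + 2834)*(-52 + (12449 - 1*9771)) - 2933) = sqrt(12999*(-52 + (12449 - 9771)) - 2933) = sqrt(12999*(-52 + 2678) - 2933) = sqrt(12999*2626 - 2933) = sqrt(34135374 - 2933) = sqrt(34132441)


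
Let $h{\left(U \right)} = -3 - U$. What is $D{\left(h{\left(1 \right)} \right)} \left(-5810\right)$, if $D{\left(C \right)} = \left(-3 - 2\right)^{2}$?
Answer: $-145250$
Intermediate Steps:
$D{\left(C \right)} = 25$ ($D{\left(C \right)} = \left(-5\right)^{2} = 25$)
$D{\left(h{\left(1 \right)} \right)} \left(-5810\right) = 25 \left(-5810\right) = -145250$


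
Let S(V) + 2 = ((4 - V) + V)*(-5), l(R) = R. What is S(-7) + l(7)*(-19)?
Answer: -155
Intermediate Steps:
S(V) = -22 (S(V) = -2 + ((4 - V) + V)*(-5) = -2 + 4*(-5) = -2 - 20 = -22)
S(-7) + l(7)*(-19) = -22 + 7*(-19) = -22 - 133 = -155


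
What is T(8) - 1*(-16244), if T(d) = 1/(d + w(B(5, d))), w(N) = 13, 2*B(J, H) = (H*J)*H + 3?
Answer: 341125/21 ≈ 16244.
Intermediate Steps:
B(J, H) = 3/2 + J*H²/2 (B(J, H) = ((H*J)*H + 3)/2 = (J*H² + 3)/2 = (3 + J*H²)/2 = 3/2 + J*H²/2)
T(d) = 1/(13 + d) (T(d) = 1/(d + 13) = 1/(13 + d))
T(8) - 1*(-16244) = 1/(13 + 8) - 1*(-16244) = 1/21 + 16244 = 341125/21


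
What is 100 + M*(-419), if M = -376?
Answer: 157644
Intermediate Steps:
100 + M*(-419) = 100 - 376*(-419) = 100 + 157544 = 157644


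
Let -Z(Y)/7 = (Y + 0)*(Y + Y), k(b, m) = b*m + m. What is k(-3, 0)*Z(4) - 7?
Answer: -7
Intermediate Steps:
k(b, m) = m + b*m
Z(Y) = -14*Y² (Z(Y) = -7*(Y + 0)*(Y + Y) = -7*Y*2*Y = -14*Y²)
k(-3, 0)*Z(4) - 7 = (0*(1 - 3))*(-14*4²) - 7 = (0*(-2))*(-14*16) - 7 = 0*(-224) - 7 = 0 - 7 = -7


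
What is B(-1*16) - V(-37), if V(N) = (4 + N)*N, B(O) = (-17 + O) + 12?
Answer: -1242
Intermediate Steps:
B(O) = -5 + O
V(N) = N*(4 + N)
B(-1*16) - V(-37) = (-5 - 1*16) - (-37)*(4 - 37) = (-5 - 16) - (-37)*(-33) = -21 - 1*1221 = -21 - 1221 = -1242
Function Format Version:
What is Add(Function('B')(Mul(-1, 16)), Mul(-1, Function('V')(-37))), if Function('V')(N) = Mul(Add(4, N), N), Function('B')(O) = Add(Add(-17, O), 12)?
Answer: -1242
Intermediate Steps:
Function('B')(O) = Add(-5, O)
Function('V')(N) = Mul(N, Add(4, N))
Add(Function('B')(Mul(-1, 16)), Mul(-1, Function('V')(-37))) = Add(Add(-5, Mul(-1, 16)), Mul(-1, Mul(-37, Add(4, -37)))) = Add(Add(-5, -16), Mul(-1, Mul(-37, -33))) = Add(-21, Mul(-1, 1221)) = Add(-21, -1221) = -1242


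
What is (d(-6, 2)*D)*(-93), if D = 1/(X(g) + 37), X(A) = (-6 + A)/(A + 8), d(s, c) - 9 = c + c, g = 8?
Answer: -3224/99 ≈ -32.566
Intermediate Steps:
d(s, c) = 9 + 2*c (d(s, c) = 9 + (c + c) = 9 + 2*c)
X(A) = (-6 + A)/(8 + A)
D = 8/297 (D = 1/((-6 + 8)/(8 + 8) + 37) = 1/(2/16 + 37) = 1/((1/16)*2 + 37) = 1/(1/8 + 37) = 1/(297/8) = 8/297 ≈ 0.026936)
(d(-6, 2)*D)*(-93) = ((9 + 2*2)*(8/297))*(-93) = ((9 + 4)*(8/297))*(-93) = (13*(8/297))*(-93) = (104/297)*(-93) = -3224/99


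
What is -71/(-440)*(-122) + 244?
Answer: 49349/220 ≈ 224.31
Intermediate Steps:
-71/(-440)*(-122) + 244 = -71*(-1/440)*(-122) + 244 = (71/440)*(-122) + 244 = -4331/220 + 244 = 49349/220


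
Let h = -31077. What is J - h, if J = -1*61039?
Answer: -29962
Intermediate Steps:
J = -61039
J - h = -61039 - 1*(-31077) = -61039 + 31077 = -29962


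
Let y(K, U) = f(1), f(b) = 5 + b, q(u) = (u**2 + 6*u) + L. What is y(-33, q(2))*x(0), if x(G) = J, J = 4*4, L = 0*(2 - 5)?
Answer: 96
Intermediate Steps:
L = 0 (L = 0*(-3) = 0)
q(u) = u**2 + 6*u (q(u) = (u**2 + 6*u) + 0 = u**2 + 6*u)
y(K, U) = 6 (y(K, U) = 5 + 1 = 6)
J = 16
x(G) = 16
y(-33, q(2))*x(0) = 6*16 = 96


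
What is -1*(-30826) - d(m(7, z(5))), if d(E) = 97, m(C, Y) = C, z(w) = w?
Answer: 30729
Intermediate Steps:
-1*(-30826) - d(m(7, z(5))) = -1*(-30826) - 1*97 = 30826 - 97 = 30729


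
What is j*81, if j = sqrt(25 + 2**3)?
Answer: 81*sqrt(33) ≈ 465.31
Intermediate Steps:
j = sqrt(33) (j = sqrt(25 + 8) = sqrt(33) ≈ 5.7446)
j*81 = sqrt(33)*81 = 81*sqrt(33)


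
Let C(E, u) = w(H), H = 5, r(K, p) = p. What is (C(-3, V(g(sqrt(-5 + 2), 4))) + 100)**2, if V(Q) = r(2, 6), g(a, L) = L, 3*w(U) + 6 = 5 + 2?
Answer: 90601/9 ≈ 10067.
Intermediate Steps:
w(U) = 1/3 (w(U) = -2 + (5 + 2)/3 = -2 + (1/3)*7 = -2 + 7/3 = 1/3)
V(Q) = 6
C(E, u) = 1/3
(C(-3, V(g(sqrt(-5 + 2), 4))) + 100)**2 = (1/3 + 100)**2 = (301/3)**2 = 90601/9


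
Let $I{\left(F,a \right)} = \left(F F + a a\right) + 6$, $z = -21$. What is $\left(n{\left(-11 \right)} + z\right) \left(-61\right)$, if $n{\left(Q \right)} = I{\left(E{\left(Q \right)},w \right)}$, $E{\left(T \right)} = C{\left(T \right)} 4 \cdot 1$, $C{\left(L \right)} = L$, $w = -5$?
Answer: $-118706$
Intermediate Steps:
$E{\left(T \right)} = 4 T$ ($E{\left(T \right)} = T 4 \cdot 1 = 4 T 1 = 4 T$)
$I{\left(F,a \right)} = 6 + F^{2} + a^{2}$ ($I{\left(F,a \right)} = \left(F^{2} + a^{2}\right) + 6 = 6 + F^{2} + a^{2}$)
$n{\left(Q \right)} = 31 + 16 Q^{2}$ ($n{\left(Q \right)} = 6 + \left(4 Q\right)^{2} + \left(-5\right)^{2} = 6 + 16 Q^{2} + 25 = 31 + 16 Q^{2}$)
$\left(n{\left(-11 \right)} + z\right) \left(-61\right) = \left(\left(31 + 16 \left(-11\right)^{2}\right) - 21\right) \left(-61\right) = \left(\left(31 + 16 \cdot 121\right) - 21\right) \left(-61\right) = \left(\left(31 + 1936\right) - 21\right) \left(-61\right) = \left(1967 - 21\right) \left(-61\right) = 1946 \left(-61\right) = -118706$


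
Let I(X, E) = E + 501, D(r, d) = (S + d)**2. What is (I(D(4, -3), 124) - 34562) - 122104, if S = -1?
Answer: -156041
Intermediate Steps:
D(r, d) = (-1 + d)**2
I(X, E) = 501 + E
(I(D(4, -3), 124) - 34562) - 122104 = ((501 + 124) - 34562) - 122104 = (625 - 34562) - 122104 = -33937 - 122104 = -156041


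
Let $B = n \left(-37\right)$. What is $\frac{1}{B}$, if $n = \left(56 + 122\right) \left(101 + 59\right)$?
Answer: $- \frac{1}{1053760} \approx -9.4898 \cdot 10^{-7}$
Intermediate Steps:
$n = 28480$ ($n = 178 \cdot 160 = 28480$)
$B = -1053760$ ($B = 28480 \left(-37\right) = -1053760$)
$\frac{1}{B} = \frac{1}{-1053760} = - \frac{1}{1053760}$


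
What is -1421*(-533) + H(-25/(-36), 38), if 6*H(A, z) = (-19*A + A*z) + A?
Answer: 40899347/54 ≈ 7.5740e+5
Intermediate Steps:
H(A, z) = -3*A + A*z/6 (H(A, z) = ((-19*A + A*z) + A)/6 = (-18*A + A*z)/6 = -3*A + A*z/6)
-1421*(-533) + H(-25/(-36), 38) = -1421*(-533) + (-25/(-36))*(-18 + 38)/6 = 757393 + (⅙)*(-25*(-1/36))*20 = 757393 + (⅙)*(25/36)*20 = 757393 + 125/54 = 40899347/54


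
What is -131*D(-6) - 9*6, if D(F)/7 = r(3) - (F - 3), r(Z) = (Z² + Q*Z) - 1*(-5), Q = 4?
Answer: -32149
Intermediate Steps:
r(Z) = 5 + Z² + 4*Z (r(Z) = (Z² + 4*Z) - 1*(-5) = (Z² + 4*Z) + 5 = 5 + Z² + 4*Z)
D(F) = 203 - 7*F (D(F) = 7*((5 + 3² + 4*3) - (F - 3)) = 7*((5 + 9 + 12) - (-3 + F)) = 7*(26 + (3 - F)) = 7*(29 - F) = 203 - 7*F)
-131*D(-6) - 9*6 = -131*(203 - 7*(-6)) - 9*6 = -131*(203 + 42) - 54 = -131*245 - 54 = -32095 - 54 = -32149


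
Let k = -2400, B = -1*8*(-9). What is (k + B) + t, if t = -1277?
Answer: -3605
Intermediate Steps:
B = 72 (B = -8*(-9) = 72)
(k + B) + t = (-2400 + 72) - 1277 = -2328 - 1277 = -3605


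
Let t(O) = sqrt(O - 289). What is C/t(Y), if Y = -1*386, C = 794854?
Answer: -794854*I*sqrt(3)/45 ≈ -30594.0*I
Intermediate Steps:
Y = -386
t(O) = sqrt(-289 + O)
C/t(Y) = 794854/(sqrt(-289 - 386)) = 794854/(sqrt(-675)) = 794854/((15*I*sqrt(3))) = 794854*(-I*sqrt(3)/45) = -794854*I*sqrt(3)/45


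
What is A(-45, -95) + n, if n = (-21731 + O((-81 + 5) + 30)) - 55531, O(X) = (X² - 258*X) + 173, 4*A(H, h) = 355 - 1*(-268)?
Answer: -251797/4 ≈ -62949.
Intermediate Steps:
A(H, h) = 623/4 (A(H, h) = (355 - 1*(-268))/4 = (355 + 268)/4 = (¼)*623 = 623/4)
O(X) = 173 + X² - 258*X
n = -63105 (n = (-21731 + (173 + ((-81 + 5) + 30)² - 258*((-81 + 5) + 30))) - 55531 = (-21731 + (173 + (-76 + 30)² - 258*(-76 + 30))) - 55531 = (-21731 + (173 + (-46)² - 258*(-46))) - 55531 = (-21731 + (173 + 2116 + 11868)) - 55531 = (-21731 + 14157) - 55531 = -7574 - 55531 = -63105)
A(-45, -95) + n = 623/4 - 63105 = -251797/4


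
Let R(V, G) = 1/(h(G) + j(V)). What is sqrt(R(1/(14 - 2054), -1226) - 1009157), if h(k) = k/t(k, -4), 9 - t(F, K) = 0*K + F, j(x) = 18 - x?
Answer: I*sqrt(74115337714815857117)/8569879 ≈ 1004.6*I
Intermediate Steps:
t(F, K) = 9 - F (t(F, K) = 9 - (0*K + F) = 9 - (0 + F) = 9 - F)
h(k) = k/(9 - k)
R(V, G) = 1/(18 - V - G/(-9 + G)) (R(V, G) = 1/(-G/(-9 + G) + (18 - V)) = 1/(18 - V - G/(-9 + G)))
sqrt(R(1/(14 - 2054), -1226) - 1009157) = sqrt((9 - 1*(-1226))/(-1226 + (9 - 1*(-1226))*(18 - 1/(14 - 2054))) - 1009157) = sqrt((9 + 1226)/(-1226 + (9 + 1226)*(18 - 1/(-2040))) - 1009157) = sqrt(1235/(-1226 + 1235*(18 - 1*(-1/2040))) - 1009157) = sqrt(1235/(-1226 + 1235*(18 + 1/2040)) - 1009157) = sqrt(1235/(-1226 + 1235*(36721/2040)) - 1009157) = sqrt(1235/(-1226 + 9070087/408) - 1009157) = sqrt(1235/(8569879/408) - 1009157) = sqrt((408/8569879)*1235 - 1009157) = sqrt(503880/8569879 - 1009157) = sqrt(-8648352878123/8569879) = I*sqrt(74115337714815857117)/8569879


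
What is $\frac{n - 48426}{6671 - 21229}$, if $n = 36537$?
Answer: $\frac{11889}{14558} \approx 0.81666$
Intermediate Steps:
$\frac{n - 48426}{6671 - 21229} = \frac{36537 - 48426}{6671 - 21229} = - \frac{11889}{-14558} = \left(-11889\right) \left(- \frac{1}{14558}\right) = \frac{11889}{14558}$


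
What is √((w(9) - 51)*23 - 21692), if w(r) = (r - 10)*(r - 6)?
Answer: I*√22934 ≈ 151.44*I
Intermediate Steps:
w(r) = (-10 + r)*(-6 + r)
√((w(9) - 51)*23 - 21692) = √(((60 + 9² - 16*9) - 51)*23 - 21692) = √(((60 + 81 - 144) - 51)*23 - 21692) = √((-3 - 51)*23 - 21692) = √(-54*23 - 21692) = √(-1242 - 21692) = √(-22934) = I*√22934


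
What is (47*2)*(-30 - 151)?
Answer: -17014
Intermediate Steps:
(47*2)*(-30 - 151) = 94*(-181) = -17014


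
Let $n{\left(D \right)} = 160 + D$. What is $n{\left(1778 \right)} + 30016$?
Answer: $31954$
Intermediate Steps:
$n{\left(1778 \right)} + 30016 = \left(160 + 1778\right) + 30016 = 1938 + 30016 = 31954$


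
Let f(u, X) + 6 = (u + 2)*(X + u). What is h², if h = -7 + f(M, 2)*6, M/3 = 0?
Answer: 361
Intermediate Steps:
M = 0 (M = 3*0 = 0)
f(u, X) = -6 + (2 + u)*(X + u) (f(u, X) = -6 + (u + 2)*(X + u) = -6 + (2 + u)*(X + u))
h = -19 (h = -7 + (-6 + 0² + 2*2 + 2*0 + 2*0)*6 = -7 + (-6 + 0 + 4 + 0 + 0)*6 = -7 - 2*6 = -7 - 12 = -19)
h² = (-19)² = 361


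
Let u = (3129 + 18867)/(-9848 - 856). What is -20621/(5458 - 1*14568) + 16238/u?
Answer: -131914138267/16698630 ≈ -7899.7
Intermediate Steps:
u = -1833/892 (u = 21996/(-10704) = 21996*(-1/10704) = -1833/892 ≈ -2.0549)
-20621/(5458 - 1*14568) + 16238/u = -20621/(5458 - 1*14568) + 16238/(-1833/892) = -20621/(5458 - 14568) + 16238*(-892/1833) = -20621/(-9110) - 14484296/1833 = -20621*(-1/9110) - 14484296/1833 = 20621/9110 - 14484296/1833 = -131914138267/16698630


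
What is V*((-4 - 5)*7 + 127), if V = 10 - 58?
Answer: -3072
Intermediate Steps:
V = -48
V*((-4 - 5)*7 + 127) = -48*((-4 - 5)*7 + 127) = -48*(-9*7 + 127) = -48*(-63 + 127) = -48*64 = -3072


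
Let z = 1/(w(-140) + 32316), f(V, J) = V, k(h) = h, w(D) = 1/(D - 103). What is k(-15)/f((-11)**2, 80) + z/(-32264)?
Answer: -3800434825923/30656840691928 ≈ -0.12397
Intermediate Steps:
w(D) = 1/(-103 + D)
z = 243/7852787 (z = 1/(1/(-103 - 140) + 32316) = 1/(1/(-243) + 32316) = 1/(-1/243 + 32316) = 1/(7852787/243) = 243/7852787 ≈ 3.0944e-5)
k(-15)/f((-11)**2, 80) + z/(-32264) = -15/((-11)**2) + (243/7852787)/(-32264) = -15/121 + (243/7852787)*(-1/32264) = -15*1/121 - 243/253362319768 = -15/121 - 243/253362319768 = -3800434825923/30656840691928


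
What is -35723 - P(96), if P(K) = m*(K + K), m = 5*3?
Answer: -38603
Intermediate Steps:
m = 15
P(K) = 30*K (P(K) = 15*(K + K) = 15*(2*K) = 30*K)
-35723 - P(96) = -35723 - 30*96 = -35723 - 1*2880 = -35723 - 2880 = -38603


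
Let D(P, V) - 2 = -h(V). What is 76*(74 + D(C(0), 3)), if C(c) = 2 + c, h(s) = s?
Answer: 5548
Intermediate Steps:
D(P, V) = 2 - V
76*(74 + D(C(0), 3)) = 76*(74 + (2 - 1*3)) = 76*(74 + (2 - 3)) = 76*(74 - 1) = 76*73 = 5548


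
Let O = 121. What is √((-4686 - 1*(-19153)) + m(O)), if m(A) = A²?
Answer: 2*√7277 ≈ 170.61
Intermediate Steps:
√((-4686 - 1*(-19153)) + m(O)) = √((-4686 - 1*(-19153)) + 121²) = √((-4686 + 19153) + 14641) = √(14467 + 14641) = √29108 = 2*√7277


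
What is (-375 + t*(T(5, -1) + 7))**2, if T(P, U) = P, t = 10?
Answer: 65025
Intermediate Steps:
(-375 + t*(T(5, -1) + 7))**2 = (-375 + 10*(5 + 7))**2 = (-375 + 10*12)**2 = (-375 + 120)**2 = (-255)**2 = 65025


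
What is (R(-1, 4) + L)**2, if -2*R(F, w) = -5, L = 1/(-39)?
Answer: 37249/6084 ≈ 6.1225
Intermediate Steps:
L = -1/39 ≈ -0.025641
R(F, w) = 5/2 (R(F, w) = -1/2*(-5) = 5/2)
(R(-1, 4) + L)**2 = (5/2 - 1/39)**2 = (193/78)**2 = 37249/6084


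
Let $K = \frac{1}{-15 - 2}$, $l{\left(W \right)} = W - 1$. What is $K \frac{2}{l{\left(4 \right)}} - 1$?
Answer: $- \frac{53}{51} \approx -1.0392$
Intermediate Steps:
$l{\left(W \right)} = -1 + W$
$K = - \frac{1}{17}$ ($K = \frac{1}{-17} = - \frac{1}{17} \approx -0.058824$)
$K \frac{2}{l{\left(4 \right)}} - 1 = - \frac{2 \frac{1}{-1 + 4}}{17} - 1 = - \frac{2 \cdot \frac{1}{3}}{17} - 1 = \left(- \frac{1}{17}\right) \frac{2}{3} - 1 = - \frac{2}{51} - 1 = - \frac{53}{51}$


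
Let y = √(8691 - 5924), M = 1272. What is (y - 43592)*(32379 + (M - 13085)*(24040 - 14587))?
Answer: 4866432588720 - 111635910*√2767 ≈ 4.8606e+12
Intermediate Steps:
y = √2767 ≈ 52.602
(y - 43592)*(32379 + (M - 13085)*(24040 - 14587)) = (√2767 - 43592)*(32379 + (1272 - 13085)*(24040 - 14587)) = (-43592 + √2767)*(32379 - 11813*9453) = (-43592 + √2767)*(32379 - 111668289) = (-43592 + √2767)*(-111635910) = 4866432588720 - 111635910*√2767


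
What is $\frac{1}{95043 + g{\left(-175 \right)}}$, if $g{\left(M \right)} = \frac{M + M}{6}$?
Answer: $\frac{3}{284954} \approx 1.0528 \cdot 10^{-5}$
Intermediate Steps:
$g{\left(M \right)} = \frac{M}{3}$ ($g{\left(M \right)} = \frac{2 M}{6} = \frac{M}{3}$)
$\frac{1}{95043 + g{\left(-175 \right)}} = \frac{1}{95043 + \frac{1}{3} \left(-175\right)} = \frac{1}{95043 - \frac{175}{3}} = \frac{1}{\frac{284954}{3}} = \frac{3}{284954}$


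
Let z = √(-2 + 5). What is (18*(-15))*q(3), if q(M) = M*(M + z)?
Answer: -2430 - 810*√3 ≈ -3833.0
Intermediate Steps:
z = √3 ≈ 1.7320
q(M) = M*(M + √3)
(18*(-15))*q(3) = (18*(-15))*(3*(3 + √3)) = -270*(9 + 3*√3) = -2430 - 810*√3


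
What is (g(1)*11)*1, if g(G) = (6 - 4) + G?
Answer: 33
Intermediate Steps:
g(G) = 2 + G
(g(1)*11)*1 = ((2 + 1)*11)*1 = (3*11)*1 = 33*1 = 33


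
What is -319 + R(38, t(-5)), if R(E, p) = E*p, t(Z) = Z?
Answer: -509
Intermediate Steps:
-319 + R(38, t(-5)) = -319 + 38*(-5) = -319 - 190 = -509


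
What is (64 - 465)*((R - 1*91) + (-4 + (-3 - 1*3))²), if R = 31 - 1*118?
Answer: 31278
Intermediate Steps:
R = -87 (R = 31 - 118 = -87)
(64 - 465)*((R - 1*91) + (-4 + (-3 - 1*3))²) = (64 - 465)*((-87 - 1*91) + (-4 + (-3 - 1*3))²) = -401*((-87 - 91) + (-4 + (-3 - 3))²) = -401*(-178 + (-4 - 6)²) = -401*(-178 + (-10)²) = -401*(-178 + 100) = -401*(-78) = 31278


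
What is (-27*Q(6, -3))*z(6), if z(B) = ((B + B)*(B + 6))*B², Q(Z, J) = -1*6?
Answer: 839808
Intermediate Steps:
Q(Z, J) = -6
z(B) = 2*B³*(6 + B) (z(B) = ((2*B)*(6 + B))*B² = (2*B*(6 + B))*B² = 2*B³*(6 + B))
(-27*Q(6, -3))*z(6) = (-27*(-6))*(2*6³*(6 + 6)) = 162*(2*216*12) = 162*5184 = 839808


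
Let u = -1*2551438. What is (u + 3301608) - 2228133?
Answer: -1477963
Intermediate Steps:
u = -2551438
(u + 3301608) - 2228133 = (-2551438 + 3301608) - 2228133 = 750170 - 2228133 = -1477963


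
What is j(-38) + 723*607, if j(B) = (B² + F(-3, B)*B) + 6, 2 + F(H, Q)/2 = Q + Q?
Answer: 446239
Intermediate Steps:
F(H, Q) = -4 + 4*Q (F(H, Q) = -4 + 2*(Q + Q) = -4 + 2*(2*Q) = -4 + 4*Q)
j(B) = 6 + B² + B*(-4 + 4*B) (j(B) = (B² + (-4 + 4*B)*B) + 6 = (B² + B*(-4 + 4*B)) + 6 = 6 + B² + B*(-4 + 4*B))
j(-38) + 723*607 = (6 - 4*(-38) + 5*(-38)²) + 723*607 = (6 + 152 + 5*1444) + 438861 = (6 + 152 + 7220) + 438861 = 7378 + 438861 = 446239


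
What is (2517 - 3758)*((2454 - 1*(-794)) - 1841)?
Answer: -1746087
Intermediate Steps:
(2517 - 3758)*((2454 - 1*(-794)) - 1841) = -1241*((2454 + 794) - 1841) = -1241*(3248 - 1841) = -1241*1407 = -1746087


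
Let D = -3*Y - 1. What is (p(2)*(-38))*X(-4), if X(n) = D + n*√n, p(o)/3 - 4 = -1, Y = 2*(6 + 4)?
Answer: 20862 + 2736*I ≈ 20862.0 + 2736.0*I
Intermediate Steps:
Y = 20 (Y = 2*10 = 20)
p(o) = 9 (p(o) = 12 + 3*(-1) = 12 - 3 = 9)
D = -61 (D = -3*20 - 1 = -60 - 1 = -61)
X(n) = -61 + n^(3/2) (X(n) = -61 + n*√n = -61 + n^(3/2))
(p(2)*(-38))*X(-4) = (9*(-38))*(-61 + (-4)^(3/2)) = -342*(-61 - 8*I) = 20862 + 2736*I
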